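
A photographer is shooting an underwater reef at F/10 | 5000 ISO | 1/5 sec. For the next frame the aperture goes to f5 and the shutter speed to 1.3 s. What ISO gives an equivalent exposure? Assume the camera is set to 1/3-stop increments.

ISO 200

Aperture: f/10 → f/9 → f/8 → f/7.1 → f/6.3 → f/5.6 → f/5 — 2 stops opened up (brighter).
Shutter speed: 1/5 → 1/4 → 0.3 → 0.4 → 0.5 → 0.6 → 0.8 → 1 → 1.3 — 2 2/3 stops slower (brighter).
Net change so far: 4 2/3 stops brighter. Offset with the ISO: 5000 → 4000 → 3200 → 2500 → 2000 → 1600 → 1250 → 1000 → 800 → 640 → 500 → 400 → 320 → 250 → 200.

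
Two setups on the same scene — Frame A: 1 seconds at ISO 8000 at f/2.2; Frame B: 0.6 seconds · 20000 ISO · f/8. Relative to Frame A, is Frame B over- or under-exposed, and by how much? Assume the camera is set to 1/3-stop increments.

Aperture: f/2.2 → f/2.5 → f/2.8 → f/3.2 → f/3.5 → f/4 → f/4.5 → f/5 → f/5.6 → f/6.3 → f/7.1 → f/8 — 3 2/3 stops stopped down (darker).
Shutter speed: 1 → 0.8 → 0.6 — 2/3 stop faster (darker).
ISO: 8000 → 10000 → 12800 → 16000 → 20000 — 1 1/3 stops higher (brighter).
Net: −3 2/3 −2/3 +1 1/3 = −3 stops.

3 stops darker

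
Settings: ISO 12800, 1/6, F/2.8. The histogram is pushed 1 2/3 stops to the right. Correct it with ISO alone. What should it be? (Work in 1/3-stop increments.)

Overexposed by 1 2/3 stops → need 1 2/3 stops darker.
ISO: 12800 → 10000 → 8000 → 6400 → 5000 → 4000.

ISO 4000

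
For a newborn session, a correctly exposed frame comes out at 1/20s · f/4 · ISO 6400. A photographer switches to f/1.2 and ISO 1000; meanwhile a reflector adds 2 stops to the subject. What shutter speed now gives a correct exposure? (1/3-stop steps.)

1/125s

Scene light: 2 stops brighter.
Aperture: f/4 → f/3.5 → f/3.2 → f/2.8 → f/2.5 → f/2.2 → f/2 → f/1.8 → f/1.6 → f/1.4 → f/1.2 — 3 1/3 stops opened up (brighter).
ISO: 6400 → 5000 → 4000 → 3200 → 2500 → 2000 → 1600 → 1250 → 1000 — 2 2/3 stops lower (darker).
Net so far: 2 2/3 stops brighter. Shutter speed: 1/20 → 1/25 → 1/30 → 1/40 → 1/50 → 1/60 → 1/80 → 1/100 → 1/125.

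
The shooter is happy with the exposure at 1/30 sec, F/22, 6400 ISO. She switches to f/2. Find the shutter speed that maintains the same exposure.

Aperture: f/22 → f/16 → f/11 → f/8 → f/5.6 → f/4 → f/2.8 → f/2 — 7 stops wider (brighter).
Need 7 stops darker from the shutter speed: 1/30 → 1/60 → 1/125 → 1/250 → 1/500 → 1/1000 → 1/2000 → 1/4000.

1/4000s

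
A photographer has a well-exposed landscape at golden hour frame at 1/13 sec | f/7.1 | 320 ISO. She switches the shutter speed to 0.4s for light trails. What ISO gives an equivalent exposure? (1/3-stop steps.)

Shutter speed: 1/13 → 1/10 → 1/8 → 1/6 → 1/5 → 1/4 → 0.3 → 0.4 — 2 1/3 stops longer (brighter).
Need 2 1/3 stops darker from the ISO: 320 → 250 → 200 → 160 → 125 → 100 → 80 → 64.

ISO 64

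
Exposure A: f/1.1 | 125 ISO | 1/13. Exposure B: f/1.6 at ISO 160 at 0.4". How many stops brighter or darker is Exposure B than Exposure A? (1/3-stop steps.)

Aperture: f/1.1 → f/1.2 → f/1.4 → f/1.6 — 1 stop narrower (darker).
Shutter speed: 1/13 → 1/10 → 1/8 → 1/6 → 1/5 → 1/4 → 0.3 → 0.4 — 2 1/3 stops longer (brighter).
ISO: 125 → 160 — 1/3 stop higher (brighter).
Net: −1 +2 1/3 +1/3 = +1 2/3 stops.

1 2/3 stops brighter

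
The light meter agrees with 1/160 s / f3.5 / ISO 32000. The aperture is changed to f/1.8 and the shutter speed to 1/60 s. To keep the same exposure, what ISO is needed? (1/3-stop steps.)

Aperture: f/3.5 → f/3.2 → f/2.8 → f/2.5 → f/2.2 → f/2 → f/1.8 — 2 stops larger aperture (brighter).
Shutter speed: 1/160 → 1/125 → 1/100 → 1/80 → 1/60 — 1 1/3 stops slower (brighter).
Net change so far: 3 1/3 stops brighter. Offset with the ISO: 32000 → 25600 → 20000 → 16000 → 12800 → 10000 → 8000 → 6400 → 5000 → 4000 → 3200.

ISO 3200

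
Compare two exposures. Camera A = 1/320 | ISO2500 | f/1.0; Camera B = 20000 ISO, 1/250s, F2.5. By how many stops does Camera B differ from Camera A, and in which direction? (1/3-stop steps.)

2/3 stop brighter

Aperture: f/1.0 → f/1.1 → f/1.2 → f/1.4 → f/1.6 → f/1.8 → f/2 → f/2.2 → f/2.5 — 2 2/3 stops stopped down (darker).
Shutter speed: 1/320 → 1/250 — 1/3 stop slower (brighter).
ISO: 2500 → 3200 → 4000 → 5000 → 6400 → 8000 → 10000 → 12800 → 16000 → 20000 — 3 stops raised (brighter).
Net: −2 2/3 +1/3 +3 = +2/3 stops.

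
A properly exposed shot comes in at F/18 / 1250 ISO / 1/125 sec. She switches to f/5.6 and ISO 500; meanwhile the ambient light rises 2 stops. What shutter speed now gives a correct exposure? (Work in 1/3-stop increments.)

1/2000s

Scene light: 2 stops brighter.
Aperture: f/18 → f/16 → f/14 → f/13 → f/11 → f/10 → f/9 → f/8 → f/7.1 → f/6.3 → f/5.6 — 3 1/3 stops wider (brighter).
ISO: 1250 → 1000 → 800 → 640 → 500 — 1 1/3 stops lower (darker).
Net so far: 4 stops brighter. Shutter speed: 1/125 → 1/160 → 1/200 → 1/250 → 1/320 → 1/400 → 1/500 → 1/640 → 1/800 → 1/1000 → 1/1250 → 1/1600 → 1/2000.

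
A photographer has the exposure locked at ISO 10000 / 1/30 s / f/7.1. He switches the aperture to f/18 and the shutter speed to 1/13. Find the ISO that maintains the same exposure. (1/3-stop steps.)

ISO 25600

Aperture: f/7.1 → f/8 → f/9 → f/10 → f/11 → f/13 → f/14 → f/16 → f/18 — 2 2/3 stops stopped down (darker).
Shutter speed: 1/30 → 1/25 → 1/20 → 1/15 → 1/13 — 1 1/3 stops slower (brighter).
Net change so far: 1 1/3 stops darker. Offset with the ISO: 10000 → 12800 → 16000 → 20000 → 25600.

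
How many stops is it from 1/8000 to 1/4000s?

1/8000 → 1/4000 — count the steps: 1 stop.

1 stop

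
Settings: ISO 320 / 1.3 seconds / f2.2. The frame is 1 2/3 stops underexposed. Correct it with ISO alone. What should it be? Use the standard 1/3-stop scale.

Underexposed by 1 2/3 stops → need 1 2/3 stops brighter.
ISO: 320 → 400 → 500 → 640 → 800 → 1000.

ISO 1000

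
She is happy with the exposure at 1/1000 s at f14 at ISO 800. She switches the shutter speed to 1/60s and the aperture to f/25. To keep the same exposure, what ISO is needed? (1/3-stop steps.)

ISO 160

Shutter speed: 1/1000 → 1/800 → 1/640 → 1/500 → 1/400 → 1/320 → 1/250 → 1/200 → 1/160 → 1/125 → 1/100 → 1/80 → 1/60 — 4 stops longer (brighter).
Aperture: f/14 → f/16 → f/18 → f/20 → f/22 → f/25 — 1 2/3 stops smaller aperture (darker).
Net change so far: 2 1/3 stops brighter. Offset with the ISO: 800 → 640 → 500 → 400 → 320 → 250 → 200 → 160.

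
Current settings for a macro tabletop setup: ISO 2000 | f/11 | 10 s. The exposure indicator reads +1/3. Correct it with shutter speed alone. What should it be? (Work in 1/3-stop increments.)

8 s

Overexposed by 1/3 stop → need 1/3 stop darker.
Shutter speed: 10 → 8.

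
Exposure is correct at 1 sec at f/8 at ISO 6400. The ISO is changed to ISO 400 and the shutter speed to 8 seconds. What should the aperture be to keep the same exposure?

ISO: 6400 → 3200 → 1600 → 800 → 400 — 4 stops dropped (darker).
Shutter speed: 1 → 2 → 4 → 8 — 3 stops slower (brighter).
Net change so far: 1 stop darker. Offset with the aperture: f/8 → f/5.6.

f/5.6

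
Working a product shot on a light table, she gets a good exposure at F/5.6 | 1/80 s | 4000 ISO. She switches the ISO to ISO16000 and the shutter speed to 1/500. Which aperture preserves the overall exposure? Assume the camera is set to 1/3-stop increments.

f/4.5

ISO: 4000 → 5000 → 6400 → 8000 → 10000 → 12800 → 16000 — 2 stops higher (brighter).
Shutter speed: 1/80 → 1/100 → 1/125 → 1/160 → 1/200 → 1/250 → 1/320 → 1/400 → 1/500 — 2 2/3 stops shorter (darker).
Net change so far: 2/3 stop darker. Offset with the aperture: f/5.6 → f/5 → f/4.5.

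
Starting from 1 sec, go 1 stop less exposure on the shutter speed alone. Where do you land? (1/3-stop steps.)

0.5 s

Shutter speed: 1 → 0.8 → 0.6 → 0.5 — 1 stop faster (darker).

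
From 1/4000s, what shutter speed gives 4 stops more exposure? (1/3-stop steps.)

Shutter speed: 1/4000 → 1/3200 → 1/2500 → 1/2000 → 1/1600 → 1/1250 → 1/1000 → 1/800 → 1/640 → 1/500 → 1/400 → 1/320 → 1/250 — 4 stops slower (brighter).

1/250s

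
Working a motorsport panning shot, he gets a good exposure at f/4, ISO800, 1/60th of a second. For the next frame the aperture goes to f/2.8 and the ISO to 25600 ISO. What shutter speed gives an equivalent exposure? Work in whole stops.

Aperture: f/4 → f/2.8 — 1 stop larger aperture (brighter).
ISO: 800 → 1600 → 3200 → 6400 → 12800 → 25600 — 5 stops raised (brighter).
Net change so far: 6 stops brighter. Offset with the shutter speed: 1/60 → 1/125 → 1/250 → 1/500 → 1/1000 → 1/2000 → 1/4000.

1/4000s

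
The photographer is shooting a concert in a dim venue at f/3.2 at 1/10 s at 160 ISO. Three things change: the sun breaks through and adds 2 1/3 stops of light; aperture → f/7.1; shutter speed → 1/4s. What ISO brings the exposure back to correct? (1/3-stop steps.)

Scene light: 2 1/3 stops brighter.
Aperture: f/3.2 → f/3.5 → f/4 → f/4.5 → f/5 → f/5.6 → f/6.3 → f/7.1 — 2 1/3 stops stopped down (darker).
Shutter speed: 1/10 → 1/8 → 1/6 → 1/5 → 1/4 — 1 1/3 stops slower (brighter).
Net so far: 1 1/3 stops brighter. ISO: 160 → 125 → 100 → 80 → 64.

ISO 64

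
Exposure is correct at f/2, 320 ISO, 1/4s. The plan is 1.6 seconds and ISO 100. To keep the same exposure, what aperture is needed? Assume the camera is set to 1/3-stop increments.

f/2.8

Shutter speed: 1/4 → 0.3 → 0.4 → 0.5 → 0.6 → 0.8 → 1 → 1.3 → 1.6 — 2 2/3 stops longer (brighter).
ISO: 320 → 250 → 200 → 160 → 125 → 100 — 1 2/3 stops dropped (darker).
Net change so far: 1 stop brighter. Offset with the aperture: f/2 → f/2.2 → f/2.5 → f/2.8.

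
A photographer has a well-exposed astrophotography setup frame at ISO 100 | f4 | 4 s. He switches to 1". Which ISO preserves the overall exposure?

Shutter speed: 4 → 2 → 1 — 2 stops shorter (darker).
Need 2 stops brighter from the ISO: 100 → 200 → 400.

ISO 400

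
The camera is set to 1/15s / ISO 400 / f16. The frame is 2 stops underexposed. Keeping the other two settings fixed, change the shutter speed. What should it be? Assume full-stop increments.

Underexposed by 2 stops → need 2 stops brighter.
Shutter speed: 1/15 → 1/8 → 1/4.

1/4s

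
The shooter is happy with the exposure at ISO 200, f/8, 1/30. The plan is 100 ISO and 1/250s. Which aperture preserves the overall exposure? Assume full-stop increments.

f/2

ISO: 200 → 100 — 1 stop lower (darker).
Shutter speed: 1/30 → 1/60 → 1/125 → 1/250 — 3 stops shorter (darker).
Net change so far: 4 stops darker. Offset with the aperture: f/8 → f/5.6 → f/4 → f/2.8 → f/2.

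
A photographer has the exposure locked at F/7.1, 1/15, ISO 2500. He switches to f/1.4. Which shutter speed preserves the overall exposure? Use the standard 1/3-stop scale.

1/400s

Aperture: f/7.1 → f/6.3 → f/5.6 → f/5 → f/4.5 → f/4 → f/3.5 → f/3.2 → f/2.8 → f/2.5 → f/2.2 → f/2 → f/1.8 → f/1.6 → f/1.4 — 4 2/3 stops wider (brighter).
Need 4 2/3 stops darker from the shutter speed: 1/15 → 1/20 → 1/25 → 1/30 → 1/40 → 1/50 → 1/60 → 1/80 → 1/100 → 1/125 → 1/160 → 1/200 → 1/250 → 1/320 → 1/400.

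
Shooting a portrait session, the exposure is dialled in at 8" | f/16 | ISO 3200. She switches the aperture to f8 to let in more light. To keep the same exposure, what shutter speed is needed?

Aperture: f/16 → f/11 → f/8 — 2 stops larger aperture (brighter).
Need 2 stops darker from the shutter speed: 8 → 4 → 2.

2 s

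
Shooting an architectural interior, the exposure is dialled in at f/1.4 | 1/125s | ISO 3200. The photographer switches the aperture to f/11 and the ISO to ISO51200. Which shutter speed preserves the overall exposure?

Aperture: f/1.4 → f/2 → f/2.8 → f/4 → f/5.6 → f/8 → f/11 — 6 stops stopped down (darker).
ISO: 3200 → 6400 → 12800 → 25600 → 51200 — 4 stops higher (brighter).
Net change so far: 2 stops darker. Offset with the shutter speed: 1/125 → 1/60 → 1/30.

1/30s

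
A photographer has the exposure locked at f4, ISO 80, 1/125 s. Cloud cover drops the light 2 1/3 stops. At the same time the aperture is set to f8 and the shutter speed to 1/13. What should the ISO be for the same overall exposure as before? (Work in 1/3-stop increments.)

Scene light: 2 1/3 stops darker.
Aperture: f/4 → f/4.5 → f/5 → f/5.6 → f/6.3 → f/7.1 → f/8 — 2 stops smaller aperture (darker).
Shutter speed: 1/125 → 1/100 → 1/80 → 1/60 → 1/50 → 1/40 → 1/30 → 1/25 → 1/20 → 1/15 → 1/13 — 3 1/3 stops longer (brighter).
Net so far: 1 stop darker. ISO: 80 → 100 → 125 → 160.

ISO 160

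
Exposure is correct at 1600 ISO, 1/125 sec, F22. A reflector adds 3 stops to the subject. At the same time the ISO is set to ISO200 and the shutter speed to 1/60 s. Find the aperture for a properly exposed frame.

Scene light: 3 stops brighter.
ISO: 1600 → 800 → 400 → 200 — 3 stops lower (darker).
Shutter speed: 1/125 → 1/60 — 1 stop longer (brighter).
Net so far: 1 stop brighter. Aperture: f/22 → f/32.

f/32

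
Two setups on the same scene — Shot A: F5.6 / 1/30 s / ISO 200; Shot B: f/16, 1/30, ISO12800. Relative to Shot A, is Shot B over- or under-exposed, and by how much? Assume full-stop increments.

3 stops brighter

Aperture: f/5.6 → f/8 → f/11 → f/16 — 3 stops smaller aperture (darker).
Shutter speed: unchanged.
ISO: 200 → 400 → 800 → 1600 → 3200 → 6400 → 12800 — 6 stops raised (brighter).
Net: −3 +6 = +3 stops.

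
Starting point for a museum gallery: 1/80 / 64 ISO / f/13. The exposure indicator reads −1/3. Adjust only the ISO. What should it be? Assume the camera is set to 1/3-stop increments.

Underexposed by 1/3 stop → need 1/3 stop brighter.
ISO: 64 → 80.

ISO 80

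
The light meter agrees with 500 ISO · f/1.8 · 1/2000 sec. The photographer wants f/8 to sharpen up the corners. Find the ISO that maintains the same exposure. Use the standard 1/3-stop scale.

Aperture: f/1.8 → f/2 → f/2.2 → f/2.5 → f/2.8 → f/3.2 → f/3.5 → f/4 → f/4.5 → f/5 → f/5.6 → f/6.3 → f/7.1 → f/8 — 4 1/3 stops smaller aperture (darker).
Need 4 1/3 stops brighter from the ISO: 500 → 640 → 800 → 1000 → 1250 → 1600 → 2000 → 2500 → 3200 → 4000 → 5000 → 6400 → 8000 → 10000.

ISO 10000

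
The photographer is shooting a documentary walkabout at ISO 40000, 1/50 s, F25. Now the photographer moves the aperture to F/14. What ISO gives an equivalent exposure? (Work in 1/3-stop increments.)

ISO 12800

Aperture: f/25 → f/22 → f/20 → f/18 → f/16 → f/14 — 1 2/3 stops wider (brighter).
Need 1 2/3 stops darker from the ISO: 40000 → 32000 → 25600 → 20000 → 16000 → 12800.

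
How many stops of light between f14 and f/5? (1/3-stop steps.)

f/14 → f/13 → f/11 → f/10 → f/9 → f/8 → f/7.1 → f/6.3 → f/5.6 → f/5 — count the steps: 9 third-stops = 3 stops.

3 stops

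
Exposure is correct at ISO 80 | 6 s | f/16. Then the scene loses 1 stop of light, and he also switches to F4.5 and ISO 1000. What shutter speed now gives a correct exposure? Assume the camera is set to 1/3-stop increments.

1/13s

Scene light: 1 stop darker.
Aperture: f/16 → f/14 → f/13 → f/11 → f/10 → f/9 → f/8 → f/7.1 → f/6.3 → f/5.6 → f/5 → f/4.5 — 3 2/3 stops larger aperture (brighter).
ISO: 80 → 100 → 125 → 160 → 200 → 250 → 320 → 400 → 500 → 640 → 800 → 1000 — 3 2/3 stops raised (brighter).
Net so far: 6 1/3 stops brighter. Shutter speed: 6 → 5 → 4 → 3.2 → 2.5 → 2 → 1.6 → 1.3 → 1 → 0.8 → 0.6 → 0.5 → 0.4 → 0.3 → 1/4 → 1/5 → 1/6 → 1/8 → 1/10 → 1/13.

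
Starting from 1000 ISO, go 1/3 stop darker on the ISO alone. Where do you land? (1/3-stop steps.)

ISO 800

ISO: 1000 → 800 — 1/3 stop lower (darker).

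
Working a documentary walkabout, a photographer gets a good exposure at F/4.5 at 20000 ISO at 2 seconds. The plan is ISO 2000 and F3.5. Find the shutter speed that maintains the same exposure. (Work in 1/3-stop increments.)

ISO: 20000 → 16000 → 12800 → 10000 → 8000 → 6400 → 5000 → 4000 → 3200 → 2500 → 2000 — 3 1/3 stops lower (darker).
Aperture: f/4.5 → f/4 → f/3.5 — 2/3 stop wider (brighter).
Net change so far: 2 2/3 stops darker. Offset with the shutter speed: 2 → 2.5 → 3.2 → 4 → 5 → 6 → 8 → 10 → 13.

13 s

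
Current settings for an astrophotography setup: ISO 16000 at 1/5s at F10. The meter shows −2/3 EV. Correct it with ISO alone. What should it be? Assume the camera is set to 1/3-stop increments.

Underexposed by 2/3 stop → need 2/3 stop brighter.
ISO: 16000 → 20000 → 25600.

ISO 25600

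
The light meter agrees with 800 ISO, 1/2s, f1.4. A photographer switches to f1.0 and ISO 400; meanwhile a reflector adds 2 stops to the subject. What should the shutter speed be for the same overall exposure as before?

Scene light: 2 stops brighter.
Aperture: f/1.4 → f/1.0 — 1 stop larger aperture (brighter).
ISO: 800 → 400 — 1 stop lower (darker).
Net so far: 2 stops brighter. Shutter speed: 1/2 → 1/4 → 1/8.

1/8s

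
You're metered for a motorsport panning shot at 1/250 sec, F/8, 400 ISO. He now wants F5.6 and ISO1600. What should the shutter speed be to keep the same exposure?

1/2000s

Aperture: f/8 → f/5.6 — 1 stop larger aperture (brighter).
ISO: 400 → 800 → 1600 — 2 stops raised (brighter).
Net change so far: 3 stops brighter. Offset with the shutter speed: 1/250 → 1/500 → 1/1000 → 1/2000.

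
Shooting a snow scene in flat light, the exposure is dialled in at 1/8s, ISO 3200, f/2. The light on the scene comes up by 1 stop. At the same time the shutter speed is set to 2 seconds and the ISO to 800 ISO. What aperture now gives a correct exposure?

f/5.6

Scene light: 1 stop brighter.
Shutter speed: 1/8 → 1/4 → 1/2 → 1 → 2 — 4 stops longer (brighter).
ISO: 3200 → 1600 → 800 — 2 stops dropped (darker).
Net so far: 3 stops brighter. Aperture: f/2 → f/2.8 → f/4 → f/5.6.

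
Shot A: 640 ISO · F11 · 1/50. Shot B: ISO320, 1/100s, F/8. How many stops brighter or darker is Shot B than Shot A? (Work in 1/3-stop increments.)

Aperture: f/11 → f/10 → f/9 → f/8 — 1 stop wider (brighter).
Shutter speed: 1/50 → 1/60 → 1/80 → 1/100 — 1 stop faster (darker).
ISO: 640 → 500 → 400 → 320 — 1 stop lower (darker).
Net: +1 −1 −1 = −1 stop.

1 stop darker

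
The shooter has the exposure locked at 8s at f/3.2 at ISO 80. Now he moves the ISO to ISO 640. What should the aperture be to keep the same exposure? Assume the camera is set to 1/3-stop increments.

f/9

ISO: 80 → 100 → 125 → 160 → 200 → 250 → 320 → 400 → 500 → 640 — 3 stops higher (brighter).
Need 3 stops darker from the aperture: f/3.2 → f/3.5 → f/4 → f/4.5 → f/5 → f/5.6 → f/6.3 → f/7.1 → f/8 → f/9.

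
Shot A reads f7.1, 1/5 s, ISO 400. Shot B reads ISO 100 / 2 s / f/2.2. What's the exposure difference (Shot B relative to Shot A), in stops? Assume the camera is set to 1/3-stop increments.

Aperture: f/7.1 → f/6.3 → f/5.6 → f/5 → f/4.5 → f/4 → f/3.5 → f/3.2 → f/2.8 → f/2.5 → f/2.2 — 3 1/3 stops wider (brighter).
Shutter speed: 1/5 → 1/4 → 0.3 → 0.4 → 0.5 → 0.6 → 0.8 → 1 → 1.3 → 1.6 → 2 — 3 1/3 stops longer (brighter).
ISO: 400 → 320 → 250 → 200 → 160 → 125 → 100 — 2 stops dropped (darker).
Net: +3 1/3 +3 1/3 −2 = +4 2/3 stops.

4 2/3 stops brighter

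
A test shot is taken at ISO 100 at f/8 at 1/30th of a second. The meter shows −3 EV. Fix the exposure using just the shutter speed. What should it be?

Underexposed by 3 stops → need 3 stops brighter.
Shutter speed: 1/30 → 1/15 → 1/8 → 1/4.

1/4s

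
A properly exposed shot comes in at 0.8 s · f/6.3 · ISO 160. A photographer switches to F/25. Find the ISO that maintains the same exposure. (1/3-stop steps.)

Aperture: f/6.3 → f/7.1 → f/8 → f/9 → f/10 → f/11 → f/13 → f/14 → f/16 → f/18 → f/20 → f/22 → f/25 — 4 stops narrower (darker).
Need 4 stops brighter from the ISO: 160 → 200 → 250 → 320 → 400 → 500 → 640 → 800 → 1000 → 1250 → 1600 → 2000 → 2500.

ISO 2500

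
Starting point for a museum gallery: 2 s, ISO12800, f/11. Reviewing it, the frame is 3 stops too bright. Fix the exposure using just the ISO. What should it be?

ISO 1600

Overexposed by 3 stops → need 3 stops darker.
ISO: 12800 → 6400 → 3200 → 1600.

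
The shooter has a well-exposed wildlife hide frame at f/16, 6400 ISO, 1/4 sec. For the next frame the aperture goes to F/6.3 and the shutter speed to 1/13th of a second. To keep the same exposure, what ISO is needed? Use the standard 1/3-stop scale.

Aperture: f/16 → f/14 → f/13 → f/11 → f/10 → f/9 → f/8 → f/7.1 → f/6.3 — 2 2/3 stops wider (brighter).
Shutter speed: 1/4 → 1/5 → 1/6 → 1/8 → 1/10 → 1/13 — 1 2/3 stops faster (darker).
Net change so far: 1 stop brighter. Offset with the ISO: 6400 → 5000 → 4000 → 3200.

ISO 3200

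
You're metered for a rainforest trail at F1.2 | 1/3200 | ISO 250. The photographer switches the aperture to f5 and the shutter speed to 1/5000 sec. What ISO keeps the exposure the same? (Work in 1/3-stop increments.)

ISO 6400

Aperture: f/1.2 → f/1.4 → f/1.6 → f/1.8 → f/2 → f/2.2 → f/2.5 → f/2.8 → f/3.2 → f/3.5 → f/4 → f/4.5 → f/5 — 4 stops stopped down (darker).
Shutter speed: 1/3200 → 1/4000 → 1/5000 — 2/3 stop faster (darker).
Net change so far: 4 2/3 stops darker. Offset with the ISO: 250 → 320 → 400 → 500 → 640 → 800 → 1000 → 1250 → 1600 → 2000 → 2500 → 3200 → 4000 → 5000 → 6400.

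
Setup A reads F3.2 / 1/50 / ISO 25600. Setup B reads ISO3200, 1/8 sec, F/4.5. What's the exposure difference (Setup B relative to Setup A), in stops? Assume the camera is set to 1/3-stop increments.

Aperture: f/3.2 → f/3.5 → f/4 → f/4.5 — 1 stop smaller aperture (darker).
Shutter speed: 1/50 → 1/40 → 1/30 → 1/25 → 1/20 → 1/15 → 1/13 → 1/10 → 1/8 — 2 2/3 stops slower (brighter).
ISO: 25600 → 20000 → 16000 → 12800 → 10000 → 8000 → 6400 → 5000 → 4000 → 3200 — 3 stops dropped (darker).
Net: −1 +2 2/3 −3 = −1 1/3 stops.

1 1/3 stops darker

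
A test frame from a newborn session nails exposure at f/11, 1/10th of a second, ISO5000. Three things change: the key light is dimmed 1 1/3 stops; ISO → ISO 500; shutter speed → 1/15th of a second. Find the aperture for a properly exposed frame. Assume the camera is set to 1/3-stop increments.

Scene light: 1 1/3 stops darker.
ISO: 5000 → 4000 → 3200 → 2500 → 2000 → 1600 → 1250 → 1000 → 800 → 640 → 500 — 3 1/3 stops dropped (darker).
Shutter speed: 1/10 → 1/13 → 1/15 — 2/3 stop faster (darker).
Net so far: 5 1/3 stops darker. Aperture: f/11 → f/10 → f/9 → f/8 → f/7.1 → f/6.3 → f/5.6 → f/5 → f/4.5 → f/4 → f/3.5 → f/3.2 → f/2.8 → f/2.5 → f/2.2 → f/2 → f/1.8.

f/1.8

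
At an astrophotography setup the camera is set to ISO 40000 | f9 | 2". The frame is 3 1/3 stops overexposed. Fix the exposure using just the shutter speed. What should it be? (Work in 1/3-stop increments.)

1/5s

Overexposed by 3 1/3 stops → need 3 1/3 stops darker.
Shutter speed: 2 → 1.6 → 1.3 → 1 → 0.8 → 0.6 → 0.5 → 0.4 → 0.3 → 1/4 → 1/5.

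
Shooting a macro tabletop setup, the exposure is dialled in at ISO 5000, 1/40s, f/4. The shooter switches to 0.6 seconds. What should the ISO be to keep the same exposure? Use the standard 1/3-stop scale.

ISO 200

Shutter speed: 1/40 → 1/30 → 1/25 → 1/20 → 1/15 → 1/13 → 1/10 → 1/8 → 1/6 → 1/5 → 1/4 → 0.3 → 0.4 → 0.5 → 0.6 — 4 2/3 stops longer (brighter).
Need 4 2/3 stops darker from the ISO: 5000 → 4000 → 3200 → 2500 → 2000 → 1600 → 1250 → 1000 → 800 → 640 → 500 → 400 → 320 → 250 → 200.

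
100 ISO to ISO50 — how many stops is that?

100 → 50 — count the steps: 1 stop.

1 stop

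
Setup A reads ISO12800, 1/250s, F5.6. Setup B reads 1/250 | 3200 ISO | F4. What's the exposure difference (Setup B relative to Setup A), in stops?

Aperture: f/5.6 → f/4 — 1 stop larger aperture (brighter).
Shutter speed: unchanged.
ISO: 12800 → 6400 → 3200 — 2 stops dropped (darker).
Net: +1 −2 = −1 stop.

1 stop darker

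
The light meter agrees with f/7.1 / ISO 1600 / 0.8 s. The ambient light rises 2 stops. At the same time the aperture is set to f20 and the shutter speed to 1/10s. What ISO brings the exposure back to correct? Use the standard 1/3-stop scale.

ISO 25600

Scene light: 2 stops brighter.
Aperture: f/7.1 → f/8 → f/9 → f/10 → f/11 → f/13 → f/14 → f/16 → f/18 → f/20 — 3 stops stopped down (darker).
Shutter speed: 0.8 → 0.6 → 0.5 → 0.4 → 0.3 → 1/4 → 1/5 → 1/6 → 1/8 → 1/10 — 3 stops shorter (darker).
Net so far: 4 stops darker. ISO: 1600 → 2000 → 2500 → 3200 → 4000 → 5000 → 6400 → 8000 → 10000 → 12800 → 16000 → 20000 → 25600.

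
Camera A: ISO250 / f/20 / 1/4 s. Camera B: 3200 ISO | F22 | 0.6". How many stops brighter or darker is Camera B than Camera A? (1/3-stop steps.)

4 2/3 stops brighter

Aperture: f/20 → f/22 — 1/3 stop narrower (darker).
Shutter speed: 1/4 → 0.3 → 0.4 → 0.5 → 0.6 — 1 1/3 stops slower (brighter).
ISO: 250 → 320 → 400 → 500 → 640 → 800 → 1000 → 1250 → 1600 → 2000 → 2500 → 3200 — 3 2/3 stops higher (brighter).
Net: −1/3 +1 1/3 +3 2/3 = +4 2/3 stops.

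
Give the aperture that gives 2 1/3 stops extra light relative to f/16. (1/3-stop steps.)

Aperture: f/16 → f/14 → f/13 → f/11 → f/10 → f/9 → f/8 → f/7.1 — 2 1/3 stops larger aperture (brighter).

f/7.1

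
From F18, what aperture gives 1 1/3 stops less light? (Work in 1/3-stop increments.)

f/29

Aperture: f/18 → f/20 → f/22 → f/25 → f/29 — 1 1/3 stops stopped down (darker).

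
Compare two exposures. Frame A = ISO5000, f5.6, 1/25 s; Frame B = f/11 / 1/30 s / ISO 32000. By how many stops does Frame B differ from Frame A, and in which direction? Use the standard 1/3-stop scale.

1/3 stop brighter

Aperture: f/5.6 → f/6.3 → f/7.1 → f/8 → f/9 → f/10 → f/11 — 2 stops stopped down (darker).
Shutter speed: 1/25 → 1/30 — 1/3 stop shorter (darker).
ISO: 5000 → 6400 → 8000 → 10000 → 12800 → 16000 → 20000 → 25600 → 32000 — 2 2/3 stops higher (brighter).
Net: −2 −1/3 +2 2/3 = +1/3 stops.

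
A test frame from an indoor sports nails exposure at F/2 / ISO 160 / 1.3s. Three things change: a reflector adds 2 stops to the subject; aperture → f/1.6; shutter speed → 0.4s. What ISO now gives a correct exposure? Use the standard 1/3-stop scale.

Scene light: 2 stops brighter.
Aperture: f/2 → f/1.8 → f/1.6 — 2/3 stop opened up (brighter).
Shutter speed: 1.3 → 1 → 0.8 → 0.6 → 0.5 → 0.4 — 1 2/3 stops faster (darker).
Net so far: 1 stop brighter. ISO: 160 → 125 → 100 → 80.

ISO 80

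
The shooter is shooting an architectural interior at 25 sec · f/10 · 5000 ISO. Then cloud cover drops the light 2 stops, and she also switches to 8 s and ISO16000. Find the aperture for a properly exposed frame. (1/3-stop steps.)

f/5

Scene light: 2 stops darker.
Shutter speed: 25 → 20 → 15 → 13 → 10 → 8 — 1 2/3 stops shorter (darker).
ISO: 5000 → 6400 → 8000 → 10000 → 12800 → 16000 — 1 2/3 stops raised (brighter).
Net so far: 2 stops darker. Aperture: f/10 → f/9 → f/8 → f/7.1 → f/6.3 → f/5.6 → f/5.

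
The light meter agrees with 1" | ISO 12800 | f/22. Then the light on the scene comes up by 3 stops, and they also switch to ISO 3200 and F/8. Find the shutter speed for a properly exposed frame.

Scene light: 3 stops brighter.
ISO: 12800 → 6400 → 3200 — 2 stops dropped (darker).
Aperture: f/22 → f/16 → f/11 → f/8 — 3 stops larger aperture (brighter).
Net so far: 4 stops brighter. Shutter speed: 1 → 1/2 → 1/4 → 1/8 → 1/15.

1/15s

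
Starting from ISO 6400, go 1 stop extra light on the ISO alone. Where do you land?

ISO: 6400 → 12800 — 1 stop higher (brighter).

ISO 12800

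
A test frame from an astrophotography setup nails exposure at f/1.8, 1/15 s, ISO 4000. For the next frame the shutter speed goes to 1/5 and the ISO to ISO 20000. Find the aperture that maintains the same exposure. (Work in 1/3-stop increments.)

f/7.1

Shutter speed: 1/15 → 1/13 → 1/10 → 1/8 → 1/6 → 1/5 — 1 2/3 stops slower (brighter).
ISO: 4000 → 5000 → 6400 → 8000 → 10000 → 12800 → 16000 → 20000 — 2 1/3 stops raised (brighter).
Net change so far: 4 stops brighter. Offset with the aperture: f/1.8 → f/2 → f/2.2 → f/2.5 → f/2.8 → f/3.2 → f/3.5 → f/4 → f/4.5 → f/5 → f/5.6 → f/6.3 → f/7.1.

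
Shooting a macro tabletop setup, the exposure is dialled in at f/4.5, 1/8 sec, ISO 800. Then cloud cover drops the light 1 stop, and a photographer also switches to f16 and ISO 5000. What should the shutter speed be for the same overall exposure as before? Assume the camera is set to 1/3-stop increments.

Scene light: 1 stop darker.
Aperture: f/4.5 → f/5 → f/5.6 → f/6.3 → f/7.1 → f/8 → f/9 → f/10 → f/11 → f/13 → f/14 → f/16 — 3 2/3 stops smaller aperture (darker).
ISO: 800 → 1000 → 1250 → 1600 → 2000 → 2500 → 3200 → 4000 → 5000 — 2 2/3 stops raised (brighter).
Net so far: 2 stops darker. Shutter speed: 1/8 → 1/6 → 1/5 → 1/4 → 0.3 → 0.4 → 0.5.

0.5 s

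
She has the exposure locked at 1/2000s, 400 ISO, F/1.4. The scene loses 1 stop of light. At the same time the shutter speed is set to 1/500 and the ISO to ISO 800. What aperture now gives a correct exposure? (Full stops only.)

f/2.8

Scene light: 1 stop darker.
Shutter speed: 1/2000 → 1/1000 → 1/500 — 2 stops slower (brighter).
ISO: 400 → 800 — 1 stop higher (brighter).
Net so far: 2 stops brighter. Aperture: f/1.4 → f/2 → f/2.8.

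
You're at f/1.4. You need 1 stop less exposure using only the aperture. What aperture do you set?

f/2

Aperture: f/1.4 → f/2 — 1 stop stopped down (darker).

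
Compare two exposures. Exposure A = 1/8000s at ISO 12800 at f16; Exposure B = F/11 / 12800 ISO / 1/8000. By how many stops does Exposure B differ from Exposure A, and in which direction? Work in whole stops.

Aperture: f/16 → f/11 — 1 stop wider (brighter).
Shutter speed: unchanged.
ISO: unchanged.
Net: +1 = +1 stop.

1 stop brighter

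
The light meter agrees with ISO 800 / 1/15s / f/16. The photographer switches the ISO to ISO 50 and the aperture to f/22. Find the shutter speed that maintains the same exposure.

2 s

ISO: 800 → 400 → 200 → 100 → 50 — 4 stops dropped (darker).
Aperture: f/16 → f/22 — 1 stop stopped down (darker).
Net change so far: 5 stops darker. Offset with the shutter speed: 1/15 → 1/8 → 1/4 → 1/2 → 1 → 2.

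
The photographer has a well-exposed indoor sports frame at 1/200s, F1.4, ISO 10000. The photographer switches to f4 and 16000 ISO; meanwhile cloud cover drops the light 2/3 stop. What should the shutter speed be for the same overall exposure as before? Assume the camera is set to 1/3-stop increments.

Scene light: 2/3 stop darker.
Aperture: f/1.4 → f/1.6 → f/1.8 → f/2 → f/2.2 → f/2.5 → f/2.8 → f/3.2 → f/3.5 → f/4 — 3 stops narrower (darker).
ISO: 10000 → 12800 → 16000 — 2/3 stop raised (brighter).
Net so far: 3 stops darker. Shutter speed: 1/200 → 1/160 → 1/125 → 1/100 → 1/80 → 1/60 → 1/50 → 1/40 → 1/30 → 1/25.

1/25s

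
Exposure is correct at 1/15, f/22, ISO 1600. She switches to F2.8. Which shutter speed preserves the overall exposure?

1/1000s

Aperture: f/22 → f/16 → f/11 → f/8 → f/5.6 → f/4 → f/2.8 — 6 stops wider (brighter).
Need 6 stops darker from the shutter speed: 1/15 → 1/30 → 1/60 → 1/125 → 1/250 → 1/500 → 1/1000.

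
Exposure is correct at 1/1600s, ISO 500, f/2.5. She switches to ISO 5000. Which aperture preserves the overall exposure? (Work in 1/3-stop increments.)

ISO: 500 → 640 → 800 → 1000 → 1250 → 1600 → 2000 → 2500 → 3200 → 4000 → 5000 — 3 1/3 stops raised (brighter).
Need 3 1/3 stops darker from the aperture: f/2.5 → f/2.8 → f/3.2 → f/3.5 → f/4 → f/4.5 → f/5 → f/5.6 → f/6.3 → f/7.1 → f/8.

f/8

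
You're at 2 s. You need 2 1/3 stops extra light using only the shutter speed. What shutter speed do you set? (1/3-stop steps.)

10 s

Shutter speed: 2 → 2.5 → 3.2 → 4 → 5 → 6 → 8 → 10 — 2 1/3 stops longer (brighter).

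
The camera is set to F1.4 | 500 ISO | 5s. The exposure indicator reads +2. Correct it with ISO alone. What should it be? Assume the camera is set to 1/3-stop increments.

ISO 125

Overexposed by 2 stops → need 2 stops darker.
ISO: 500 → 400 → 320 → 250 → 200 → 160 → 125.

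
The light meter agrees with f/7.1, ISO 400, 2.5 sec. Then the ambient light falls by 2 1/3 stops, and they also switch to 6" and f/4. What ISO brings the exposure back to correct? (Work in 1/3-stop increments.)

ISO 250

Scene light: 2 1/3 stops darker.
Shutter speed: 2.5 → 3.2 → 4 → 5 → 6 — 1 1/3 stops slower (brighter).
Aperture: f/7.1 → f/6.3 → f/5.6 → f/5 → f/4.5 → f/4 — 1 2/3 stops larger aperture (brighter).
Net so far: 2/3 stop brighter. ISO: 400 → 320 → 250.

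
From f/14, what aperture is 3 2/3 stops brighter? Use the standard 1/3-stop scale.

f/4

Aperture: f/14 → f/13 → f/11 → f/10 → f/9 → f/8 → f/7.1 → f/6.3 → f/5.6 → f/5 → f/4.5 → f/4 — 3 2/3 stops larger aperture (brighter).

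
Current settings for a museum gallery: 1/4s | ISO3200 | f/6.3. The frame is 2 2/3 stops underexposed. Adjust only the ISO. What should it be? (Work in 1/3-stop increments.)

Underexposed by 2 2/3 stops → need 2 2/3 stops brighter.
ISO: 3200 → 4000 → 5000 → 6400 → 8000 → 10000 → 12800 → 16000 → 20000.

ISO 20000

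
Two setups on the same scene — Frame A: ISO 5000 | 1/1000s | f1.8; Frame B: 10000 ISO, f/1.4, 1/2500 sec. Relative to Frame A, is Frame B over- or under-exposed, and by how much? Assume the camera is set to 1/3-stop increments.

Aperture: f/1.8 → f/1.6 → f/1.4 — 2/3 stop opened up (brighter).
Shutter speed: 1/1000 → 1/1250 → 1/1600 → 1/2000 → 1/2500 — 1 1/3 stops shorter (darker).
ISO: 5000 → 6400 → 8000 → 10000 — 1 stop higher (brighter).
Net: +2/3 −1 1/3 +1 = +1/3 stops.

1/3 stop brighter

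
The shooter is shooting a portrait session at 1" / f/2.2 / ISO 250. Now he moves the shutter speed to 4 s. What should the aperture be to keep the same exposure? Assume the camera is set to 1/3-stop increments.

Shutter speed: 1 → 1.3 → 1.6 → 2 → 2.5 → 3.2 → 4 — 2 stops slower (brighter).
Need 2 stops darker from the aperture: f/2.2 → f/2.5 → f/2.8 → f/3.2 → f/3.5 → f/4 → f/4.5.

f/4.5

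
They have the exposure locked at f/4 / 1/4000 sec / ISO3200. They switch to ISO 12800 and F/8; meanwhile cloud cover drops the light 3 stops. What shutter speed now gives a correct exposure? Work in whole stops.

Scene light: 3 stops darker.
ISO: 3200 → 6400 → 12800 — 2 stops raised (brighter).
Aperture: f/4 → f/5.6 → f/8 — 2 stops narrower (darker).
Net so far: 3 stops darker. Shutter speed: 1/4000 → 1/2000 → 1/1000 → 1/500.

1/500s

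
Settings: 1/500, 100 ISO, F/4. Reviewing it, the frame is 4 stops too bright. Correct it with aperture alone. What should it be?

f/16

Overexposed by 4 stops → need 4 stops darker.
Aperture: f/4 → f/5.6 → f/8 → f/11 → f/16.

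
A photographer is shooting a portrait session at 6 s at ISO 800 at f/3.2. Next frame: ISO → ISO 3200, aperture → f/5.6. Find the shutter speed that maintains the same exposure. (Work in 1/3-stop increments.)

5 s

ISO: 800 → 1000 → 1250 → 1600 → 2000 → 2500 → 3200 — 2 stops higher (brighter).
Aperture: f/3.2 → f/3.5 → f/4 → f/4.5 → f/5 → f/5.6 — 1 2/3 stops smaller aperture (darker).
Net change so far: 1/3 stop brighter. Offset with the shutter speed: 6 → 5.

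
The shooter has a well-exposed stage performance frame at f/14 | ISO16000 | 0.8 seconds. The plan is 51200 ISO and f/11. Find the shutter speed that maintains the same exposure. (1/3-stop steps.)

1/6s

ISO: 16000 → 20000 → 25600 → 32000 → 40000 → 51200 — 1 2/3 stops higher (brighter).
Aperture: f/14 → f/13 → f/11 — 2/3 stop larger aperture (brighter).
Net change so far: 2 1/3 stops brighter. Offset with the shutter speed: 0.8 → 0.6 → 0.5 → 0.4 → 0.3 → 1/4 → 1/5 → 1/6.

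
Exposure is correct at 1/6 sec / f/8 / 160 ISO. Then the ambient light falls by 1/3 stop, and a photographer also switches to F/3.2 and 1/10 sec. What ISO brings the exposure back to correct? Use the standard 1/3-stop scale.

ISO 50

Scene light: 1/3 stop darker.
Aperture: f/8 → f/7.1 → f/6.3 → f/5.6 → f/5 → f/4.5 → f/4 → f/3.5 → f/3.2 — 2 2/3 stops wider (brighter).
Shutter speed: 1/6 → 1/8 → 1/10 — 2/3 stop faster (darker).
Net so far: 1 2/3 stops brighter. ISO: 160 → 125 → 100 → 80 → 64 → 50.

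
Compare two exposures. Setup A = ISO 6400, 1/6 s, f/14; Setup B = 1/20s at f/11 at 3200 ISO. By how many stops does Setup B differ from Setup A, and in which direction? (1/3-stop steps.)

2 stops darker

Aperture: f/14 → f/13 → f/11 — 2/3 stop opened up (brighter).
Shutter speed: 1/6 → 1/8 → 1/10 → 1/13 → 1/15 → 1/20 — 1 2/3 stops faster (darker).
ISO: 6400 → 5000 → 4000 → 3200 — 1 stop lower (darker).
Net: +2/3 −1 2/3 −1 = −2 stops.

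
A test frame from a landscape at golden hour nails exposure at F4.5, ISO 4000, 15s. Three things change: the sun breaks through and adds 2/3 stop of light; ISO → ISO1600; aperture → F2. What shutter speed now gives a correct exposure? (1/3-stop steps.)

5 s

Scene light: 2/3 stop brighter.
ISO: 4000 → 3200 → 2500 → 2000 → 1600 — 1 1/3 stops dropped (darker).
Aperture: f/4.5 → f/4 → f/3.5 → f/3.2 → f/2.8 → f/2.5 → f/2.2 → f/2 — 2 1/3 stops opened up (brighter).
Net so far: 1 2/3 stops brighter. Shutter speed: 15 → 13 → 10 → 8 → 6 → 5.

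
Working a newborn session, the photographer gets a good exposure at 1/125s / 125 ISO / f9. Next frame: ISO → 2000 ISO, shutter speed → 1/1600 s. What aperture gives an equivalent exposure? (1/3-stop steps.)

ISO: 125 → 160 → 200 → 250 → 320 → 400 → 500 → 640 → 800 → 1000 → 1250 → 1600 → 2000 — 4 stops higher (brighter).
Shutter speed: 1/125 → 1/160 → 1/200 → 1/250 → 1/320 → 1/400 → 1/500 → 1/640 → 1/800 → 1/1000 → 1/1250 → 1/1600 — 3 2/3 stops faster (darker).
Net change so far: 1/3 stop brighter. Offset with the aperture: f/9 → f/10.

f/10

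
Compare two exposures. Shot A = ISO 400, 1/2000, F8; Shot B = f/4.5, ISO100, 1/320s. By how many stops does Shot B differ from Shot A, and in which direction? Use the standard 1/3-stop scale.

2 1/3 stops brighter

Aperture: f/8 → f/7.1 → f/6.3 → f/5.6 → f/5 → f/4.5 — 1 2/3 stops larger aperture (brighter).
Shutter speed: 1/2000 → 1/1600 → 1/1250 → 1/1000 → 1/800 → 1/640 → 1/500 → 1/400 → 1/320 — 2 2/3 stops slower (brighter).
ISO: 400 → 320 → 250 → 200 → 160 → 125 → 100 — 2 stops dropped (darker).
Net: +1 2/3 +2 2/3 −2 = +2 1/3 stops.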